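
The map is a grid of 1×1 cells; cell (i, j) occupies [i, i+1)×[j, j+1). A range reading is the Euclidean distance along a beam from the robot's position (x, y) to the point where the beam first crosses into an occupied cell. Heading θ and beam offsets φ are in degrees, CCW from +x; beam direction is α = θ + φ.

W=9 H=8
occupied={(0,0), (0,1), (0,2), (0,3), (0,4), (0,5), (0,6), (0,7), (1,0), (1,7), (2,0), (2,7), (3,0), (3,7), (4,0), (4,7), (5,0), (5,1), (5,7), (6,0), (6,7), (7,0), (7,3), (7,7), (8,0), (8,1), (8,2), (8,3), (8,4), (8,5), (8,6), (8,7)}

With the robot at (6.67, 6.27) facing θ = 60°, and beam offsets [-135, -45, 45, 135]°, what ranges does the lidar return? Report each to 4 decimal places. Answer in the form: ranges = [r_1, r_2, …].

beam 1: φ=-135°, α=285°
  d=(0.2588,-0.9659)  start (6,6)  tX=1.2750 tY=0.2795  stride 1/|dx|=3.8637 1/|dy|=1.0353
    cross y-line → (6,5), t=0.2795
    cross x-line → (7,5), t=1.2750
    cross y-line → (7,4), t=1.3148
    cross y-line → (7,3), t=2.3501 (wall)
  → r_1 = 2.3501
beam 2: φ=-45°, α=15°
  d=(0.9659,0.2588)  start (6,6)  tX=0.3416 tY=2.8205  stride 1/|dx|=1.0353 1/|dy|=3.8637
    cross x-line → (7,6), t=0.3416
    cross x-line → (8,6), t=1.3769 (wall)
  → r_2 = 1.3769
beam 3: φ=45°, α=105°
  d=(-0.2588,0.9659)  start (6,6)  tX=2.5887 tY=0.7558  stride 1/|dx|=3.8637 1/|dy|=1.0353
    cross y-line → (6,7), t=0.7558 (wall)
  → r_3 = 0.7558
beam 4: φ=135°, α=195°
  d=(-0.9659,-0.2588)  start (6,6)  tX=0.6936 tY=1.0432  stride 1/|dx|=1.0353 1/|dy|=3.8637
    cross x-line → (5,6), t=0.6936
    cross y-line → (5,5), t=1.0432
    cross x-line → (4,5), t=1.7289
    cross x-line → (3,5), t=2.7642
    cross x-line → (2,5), t=3.7995
    cross x-line → (1,5), t=4.8347
    cross y-line → (1,4), t=4.9069
    cross x-line → (0,4), t=5.8700 (wall)
  → r_4 = 5.8700

ranges = [2.3501, 1.3769, 0.7558, 5.8700]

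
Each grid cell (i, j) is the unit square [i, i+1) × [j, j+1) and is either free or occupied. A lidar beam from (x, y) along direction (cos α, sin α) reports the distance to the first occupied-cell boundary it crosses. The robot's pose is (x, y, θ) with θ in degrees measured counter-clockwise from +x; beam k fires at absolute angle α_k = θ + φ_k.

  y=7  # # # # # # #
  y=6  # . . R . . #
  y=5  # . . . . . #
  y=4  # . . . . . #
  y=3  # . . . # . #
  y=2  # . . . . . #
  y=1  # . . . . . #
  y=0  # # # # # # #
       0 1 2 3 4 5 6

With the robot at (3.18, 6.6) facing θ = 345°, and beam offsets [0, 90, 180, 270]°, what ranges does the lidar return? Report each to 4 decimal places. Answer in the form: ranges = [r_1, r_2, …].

beam 1: φ=0°, α=345°
  dir = (cos 345°, sin 345°) = (0.9659, -0.2588); from cell (3,6)
  next x-line at t=0.8489, next y-line at t=2.3182; Δt_x=1.0353, Δt_y=3.8637
    x: enter (4,6) at t=0.8489
    x: enter (5,6) at t=1.8842
    y: enter (5,5) at t=2.3182
    x: enter (6,5) at t=2.9195 ← occupied
  → r_1 = 2.9195
beam 2: φ=90°, α=75°
  dir = (cos 75°, sin 75°) = (0.2588, 0.9659); from cell (3,6)
  next x-line at t=3.1682, next y-line at t=0.4141; Δt_x=3.8637, Δt_y=1.0353
    y: enter (3,7) at t=0.4141 ← occupied
  → r_2 = 0.4141
beam 3: φ=180°, α=165°
  dir = (cos 165°, sin 165°) = (-0.9659, 0.2588); from cell (3,6)
  next x-line at t=0.1863, next y-line at t=1.5455; Δt_x=1.0353, Δt_y=3.8637
    x: enter (2,6) at t=0.1863
    x: enter (1,6) at t=1.2216
    y: enter (1,7) at t=1.5455 ← occupied
  → r_3 = 1.5455
beam 4: φ=270°, α=255°
  dir = (cos 255°, sin 255°) = (-0.2588, -0.9659); from cell (3,6)
  next x-line at t=0.6955, next y-line at t=0.6212; Δt_x=3.8637, Δt_y=1.0353
    y: enter (3,5) at t=0.6212
    x: enter (2,5) at t=0.6955
    y: enter (2,4) at t=1.6564
    y: enter (2,3) at t=2.6917
    y: enter (2,2) at t=3.7270
    x: enter (1,2) at t=4.5592
    y: enter (1,1) at t=4.7623
    y: enter (1,0) at t=5.7975 ← occupied
  → r_4 = 5.7975

ranges = [2.9195, 0.4141, 1.5455, 5.7975]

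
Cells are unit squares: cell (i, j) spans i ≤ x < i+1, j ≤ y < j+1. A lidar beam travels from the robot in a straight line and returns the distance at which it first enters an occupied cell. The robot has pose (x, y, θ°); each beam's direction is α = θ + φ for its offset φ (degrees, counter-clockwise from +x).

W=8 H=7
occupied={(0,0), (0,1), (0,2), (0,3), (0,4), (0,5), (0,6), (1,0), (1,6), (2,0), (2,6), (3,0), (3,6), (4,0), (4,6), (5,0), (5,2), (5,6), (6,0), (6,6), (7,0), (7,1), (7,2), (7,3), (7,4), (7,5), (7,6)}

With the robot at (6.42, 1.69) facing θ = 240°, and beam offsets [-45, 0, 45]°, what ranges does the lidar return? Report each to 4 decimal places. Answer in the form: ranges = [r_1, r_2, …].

ranges = [2.6660, 0.7967, 0.7143]

beam 1: φ=-45°, α=195°
  direction (-0.9659, -0.2588); cell (6,1); t to first gridline: x 0.4348, y 2.6660 (then +1.0353 / +3.8637)
    (5,1) via x @ 0.4348
    (4,1) via x @ 1.4701
    (3,1) via x @ 2.5054
    (3,0) via y @ 2.6660  # hit
  → r_1 = 2.6660
beam 2: φ=0°, α=240°
  direction (-0.5000, -0.8660); cell (6,1); t to first gridline: x 0.8400, y 0.7967 (then +2.0000 / +1.1547)
    (6,0) via y @ 0.7967  # hit
  → r_2 = 0.7967
beam 3: φ=45°, α=285°
  direction (0.2588, -0.9659); cell (6,1); t to first gridline: x 2.2409, y 0.7143 (then +3.8637 / +1.0353)
    (6,0) via y @ 0.7143  # hit
  → r_3 = 0.7143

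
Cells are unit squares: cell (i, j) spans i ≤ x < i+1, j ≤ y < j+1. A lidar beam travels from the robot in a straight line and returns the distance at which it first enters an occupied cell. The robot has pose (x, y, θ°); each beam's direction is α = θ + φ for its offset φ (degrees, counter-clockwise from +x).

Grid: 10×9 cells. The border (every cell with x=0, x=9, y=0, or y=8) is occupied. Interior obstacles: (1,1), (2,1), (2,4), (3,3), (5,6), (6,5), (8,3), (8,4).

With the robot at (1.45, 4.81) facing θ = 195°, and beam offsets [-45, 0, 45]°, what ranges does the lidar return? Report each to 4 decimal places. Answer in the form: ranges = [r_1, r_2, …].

ranges = [0.5196, 0.4659, 0.9000]

beam 1: φ=-45°, α=150°
  d=(-0.8660,0.5000)  start (1,4)  tX=0.5196 tY=0.3800  stride 1/|dx|=1.1547 1/|dy|=2.0000
    cross y-line → (1,5), t=0.3800
    cross x-line → (0,5), t=0.5196 (wall)
  → r_1 = 0.5196
beam 2: φ=0°, α=195°
  d=(-0.9659,-0.2588)  start (1,4)  tX=0.4659 tY=3.1296  stride 1/|dx|=1.0353 1/|dy|=3.8637
    cross x-line → (0,4), t=0.4659 (wall)
  → r_2 = 0.4659
beam 3: φ=45°, α=240°
  d=(-0.5000,-0.8660)  start (1,4)  tX=0.9000 tY=0.9353  stride 1/|dx|=2.0000 1/|dy|=1.1547
    cross x-line → (0,4), t=0.9000 (wall)
  → r_3 = 0.9000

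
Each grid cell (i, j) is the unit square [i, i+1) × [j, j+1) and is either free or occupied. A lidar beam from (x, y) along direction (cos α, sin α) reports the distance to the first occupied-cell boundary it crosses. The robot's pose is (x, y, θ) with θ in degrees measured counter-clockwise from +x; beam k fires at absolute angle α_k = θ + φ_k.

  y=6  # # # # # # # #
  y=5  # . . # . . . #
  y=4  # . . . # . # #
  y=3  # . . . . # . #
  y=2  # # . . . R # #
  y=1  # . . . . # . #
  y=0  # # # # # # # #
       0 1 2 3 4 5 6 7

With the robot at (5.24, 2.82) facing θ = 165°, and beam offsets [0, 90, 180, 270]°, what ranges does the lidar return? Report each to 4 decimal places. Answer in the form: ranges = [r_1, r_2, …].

beam 1: φ=0°, α=165°
  cosα=-0.9659 sinα=0.2588 | (5,2) | tMaxX 0.2485 tMaxY 0.6955 | tΔX 1.0353 tΔY 3.8637
    t=0.2485 [x] (4,2)
    t=0.6955 [y] (4,3)
    t=1.2837 [x] (3,3)
    t=2.3190 [x] (2,3)
    t=3.3543 [x] (1,3)
    t=4.3896 [x] (0,3) — stop
  → r_1 = 4.3896
beam 2: φ=90°, α=255°
  cosα=-0.2588 sinα=-0.9659 | (5,2) | tMaxX 0.9273 tMaxY 0.8489 | tΔX 3.8637 tΔY 1.0353
    t=0.8489 [y] (5,1) — stop
  → r_2 = 0.8489
beam 3: φ=180°, α=345°
  cosα=0.9659 sinα=-0.2588 | (5,2) | tMaxX 0.7868 tMaxY 3.1682 | tΔX 1.0353 tΔY 3.8637
    t=0.7868 [x] (6,2) — stop
  → r_3 = 0.7868
beam 4: φ=270°, α=75°
  cosα=0.2588 sinα=0.9659 | (5,2) | tMaxX 2.9364 tMaxY 0.1863 | tΔX 3.8637 tΔY 1.0353
    t=0.1863 [y] (5,3) — stop
  → r_4 = 0.1863

ranges = [4.3896, 0.8489, 0.7868, 0.1863]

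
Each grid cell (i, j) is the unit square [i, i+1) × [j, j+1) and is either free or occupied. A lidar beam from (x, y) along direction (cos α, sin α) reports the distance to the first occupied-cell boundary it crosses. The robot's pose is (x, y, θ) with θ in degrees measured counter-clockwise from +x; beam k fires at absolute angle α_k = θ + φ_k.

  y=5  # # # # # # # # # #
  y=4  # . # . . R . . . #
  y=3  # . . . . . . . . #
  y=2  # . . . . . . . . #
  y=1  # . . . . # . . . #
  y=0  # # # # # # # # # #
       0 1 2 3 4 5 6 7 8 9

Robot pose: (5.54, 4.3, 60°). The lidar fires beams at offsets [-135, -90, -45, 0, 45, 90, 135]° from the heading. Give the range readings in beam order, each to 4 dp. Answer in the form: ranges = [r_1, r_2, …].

ranges = [3.4164, 3.9953, 2.7046, 0.8083, 0.7247, 1.4000, 4.7002]

beam 1: φ=-135°, α=285°
  dir = (cos 285°, sin 285°) = (0.2588, -0.9659); from cell (5,4)
  next x-line at t=1.7773, next y-line at t=0.3106; Δt_x=3.8637, Δt_y=1.0353
    y: enter (5,3) at t=0.3106
    y: enter (5,2) at t=1.3459
    x: enter (6,2) at t=1.7773
    y: enter (6,1) at t=2.3811
    y: enter (6,0) at t=3.4164 ← occupied
  → r_1 = 3.4164
beam 2: φ=-90°, α=330°
  dir = (cos 330°, sin 330°) = (0.8660, -0.5000); from cell (5,4)
  next x-line at t=0.5312, next y-line at t=0.6000; Δt_x=1.1547, Δt_y=2.0000
    x: enter (6,4) at t=0.5312
    y: enter (6,3) at t=0.6000
    x: enter (7,3) at t=1.6859
    y: enter (7,2) at t=2.6000
    x: enter (8,2) at t=2.8406
    x: enter (9,2) at t=3.9953 ← occupied
  → r_2 = 3.9953
beam 3: φ=-45°, α=15°
  dir = (cos 15°, sin 15°) = (0.9659, 0.2588); from cell (5,4)
  next x-line at t=0.4762, next y-line at t=2.7046; Δt_x=1.0353, Δt_y=3.8637
    x: enter (6,4) at t=0.4762
    x: enter (7,4) at t=1.5115
    x: enter (8,4) at t=2.5468
    y: enter (8,5) at t=2.7046 ← occupied
  → r_3 = 2.7046
beam 4: φ=0°, α=60°
  dir = (cos 60°, sin 60°) = (0.5000, 0.8660); from cell (5,4)
  next x-line at t=0.9200, next y-line at t=0.8083; Δt_x=2.0000, Δt_y=1.1547
    y: enter (5,5) at t=0.8083 ← occupied
  → r_4 = 0.8083
beam 5: φ=45°, α=105°
  dir = (cos 105°, sin 105°) = (-0.2588, 0.9659); from cell (5,4)
  next x-line at t=2.0864, next y-line at t=0.7247; Δt_x=3.8637, Δt_y=1.0353
    y: enter (5,5) at t=0.7247 ← occupied
  → r_5 = 0.7247
beam 6: φ=90°, α=150°
  dir = (cos 150°, sin 150°) = (-0.8660, 0.5000); from cell (5,4)
  next x-line at t=0.6235, next y-line at t=1.4000; Δt_x=1.1547, Δt_y=2.0000
    x: enter (4,4) at t=0.6235
    y: enter (4,5) at t=1.4000 ← occupied
  → r_6 = 1.4000
beam 7: φ=135°, α=195°
  dir = (cos 195°, sin 195°) = (-0.9659, -0.2588); from cell (5,4)
  next x-line at t=0.5590, next y-line at t=1.1591; Δt_x=1.0353, Δt_y=3.8637
    x: enter (4,4) at t=0.5590
    y: enter (4,3) at t=1.1591
    x: enter (3,3) at t=1.5943
    x: enter (2,3) at t=2.6296
    x: enter (1,3) at t=3.6649
    x: enter (0,3) at t=4.7002 ← occupied
  → r_7 = 4.7002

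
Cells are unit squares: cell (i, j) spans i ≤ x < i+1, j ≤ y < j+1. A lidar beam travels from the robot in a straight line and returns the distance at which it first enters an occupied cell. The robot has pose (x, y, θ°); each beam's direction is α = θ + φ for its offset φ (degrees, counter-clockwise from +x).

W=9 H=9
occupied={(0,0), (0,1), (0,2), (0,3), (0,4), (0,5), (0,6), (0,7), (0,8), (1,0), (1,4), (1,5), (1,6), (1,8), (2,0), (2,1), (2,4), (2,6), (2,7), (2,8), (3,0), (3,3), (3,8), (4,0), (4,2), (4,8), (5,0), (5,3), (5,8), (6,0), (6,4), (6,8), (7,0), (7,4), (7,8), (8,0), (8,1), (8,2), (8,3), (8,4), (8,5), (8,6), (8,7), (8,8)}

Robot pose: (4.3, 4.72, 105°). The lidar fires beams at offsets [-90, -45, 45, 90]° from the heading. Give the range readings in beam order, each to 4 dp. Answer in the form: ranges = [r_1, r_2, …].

beam 1: φ=-90°, α=15°
  direction (0.9659, 0.2588); cell (4,4); t to first gridline: x 0.7247, y 1.0818 (then +1.0353 / +3.8637)
    (5,4) via x @ 0.7247
    (5,5) via y @ 1.0818
    (6,5) via x @ 1.7600
    (7,5) via x @ 2.7952
    (8,5) via x @ 3.8305  # hit
  → r_1 = 3.8305
beam 2: φ=-45°, α=60°
  direction (0.5000, 0.8660); cell (4,4); t to first gridline: x 1.4000, y 0.3233 (then +2.0000 / +1.1547)
    (4,5) via y @ 0.3233
    (5,5) via x @ 1.4000
    (5,6) via y @ 1.4780
    (5,7) via y @ 2.6327
    (6,7) via x @ 3.4000
    (6,8) via y @ 3.7874  # hit
  → r_2 = 3.7874
beam 3: φ=45°, α=150°
  direction (-0.8660, 0.5000); cell (4,4); t to first gridline: x 0.3464, y 0.5600 (then +1.1547 / +2.0000)
    (3,4) via x @ 0.3464
    (3,5) via y @ 0.5600
    (2,5) via x @ 1.5011
    (2,6) via y @ 2.5600  # hit
  → r_3 = 2.5600
beam 4: φ=90°, α=195°
  direction (-0.9659, -0.2588); cell (4,4); t to first gridline: x 0.3106, y 2.7819 (then +1.0353 / +3.8637)
    (3,4) via x @ 0.3106
    (2,4) via x @ 1.3459  # hit
  → r_4 = 1.3459

ranges = [3.8305, 3.7874, 2.5600, 1.3459]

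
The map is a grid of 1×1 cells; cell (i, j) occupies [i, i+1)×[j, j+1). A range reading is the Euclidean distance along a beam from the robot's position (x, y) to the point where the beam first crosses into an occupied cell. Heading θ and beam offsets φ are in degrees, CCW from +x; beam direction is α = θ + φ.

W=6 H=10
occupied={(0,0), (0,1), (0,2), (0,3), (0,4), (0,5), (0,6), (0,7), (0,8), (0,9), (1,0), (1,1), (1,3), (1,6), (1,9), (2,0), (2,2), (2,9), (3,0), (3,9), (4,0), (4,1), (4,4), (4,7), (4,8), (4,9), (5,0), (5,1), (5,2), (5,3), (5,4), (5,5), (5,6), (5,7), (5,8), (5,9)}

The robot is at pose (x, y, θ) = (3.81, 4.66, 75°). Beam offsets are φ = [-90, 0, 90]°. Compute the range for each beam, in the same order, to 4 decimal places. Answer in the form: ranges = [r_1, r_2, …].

beam 1: φ=-90°, α=345°
  direction (0.9659, -0.2588); cell (3,4); t to first gridline: x 0.1967, y 2.5500 (then +1.0353 / +3.8637)
    (4,4) via x @ 0.1967  # hit
  → r_1 = 0.1967
beam 2: φ=0°, α=75°
  direction (0.2588, 0.9659); cell (3,4); t to first gridline: x 0.7341, y 0.3520 (then +3.8637 / +1.0353)
    (3,5) via y @ 0.3520
    (4,5) via x @ 0.7341
    (4,6) via y @ 1.3873
    (4,7) via y @ 2.4225  # hit
  → r_2 = 2.4225
beam 3: φ=90°, α=165°
  direction (-0.9659, 0.2588); cell (3,4); t to first gridline: x 0.8386, y 1.3137 (then +1.0353 / +3.8637)
    (2,4) via x @ 0.8386
    (2,5) via y @ 1.3137
    (1,5) via x @ 1.8738
    (0,5) via x @ 2.9091  # hit
  → r_3 = 2.9091

ranges = [0.1967, 2.4225, 2.9091]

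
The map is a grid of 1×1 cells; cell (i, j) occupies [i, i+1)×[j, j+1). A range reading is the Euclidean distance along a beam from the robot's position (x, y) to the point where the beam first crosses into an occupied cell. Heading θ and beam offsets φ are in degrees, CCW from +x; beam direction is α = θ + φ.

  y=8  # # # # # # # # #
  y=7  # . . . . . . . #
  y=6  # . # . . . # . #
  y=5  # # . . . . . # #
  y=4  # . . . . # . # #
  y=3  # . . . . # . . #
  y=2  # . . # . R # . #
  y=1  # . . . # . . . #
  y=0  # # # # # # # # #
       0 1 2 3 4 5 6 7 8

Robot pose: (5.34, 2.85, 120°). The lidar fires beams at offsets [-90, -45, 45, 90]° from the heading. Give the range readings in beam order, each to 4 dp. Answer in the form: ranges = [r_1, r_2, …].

beam 1: φ=-90°, α=30°
  direction (0.8660, 0.5000); cell (5,2); t to first gridline: x 0.7621, y 0.3000 (then +1.1547 / +2.0000)
    (5,3) via y @ 0.3000  # hit
  → r_1 = 0.3000
beam 2: φ=-45°, α=75°
  direction (0.2588, 0.9659); cell (5,2); t to first gridline: x 2.5500, y 0.1553 (then +3.8637 / +1.0353)
    (5,3) via y @ 0.1553  # hit
  → r_2 = 0.1553
beam 3: φ=45°, α=165°
  direction (-0.9659, 0.2588); cell (5,2); t to first gridline: x 0.3520, y 0.5796 (then +1.0353 / +3.8637)
    (4,2) via x @ 0.3520
    (4,3) via y @ 0.5796
    (3,3) via x @ 1.3873
    (2,3) via x @ 2.4225
    (1,3) via x @ 3.4578
    (1,4) via y @ 4.4433
    (0,4) via x @ 4.4931  # hit
  → r_3 = 4.4931
beam 4: φ=90°, α=210°
  direction (-0.8660, -0.5000); cell (5,2); t to first gridline: x 0.3926, y 1.7000 (then +1.1547 / +2.0000)
    (4,2) via x @ 0.3926
    (3,2) via x @ 1.5473  # hit
  → r_4 = 1.5473

ranges = [0.3000, 0.1553, 4.4931, 1.5473]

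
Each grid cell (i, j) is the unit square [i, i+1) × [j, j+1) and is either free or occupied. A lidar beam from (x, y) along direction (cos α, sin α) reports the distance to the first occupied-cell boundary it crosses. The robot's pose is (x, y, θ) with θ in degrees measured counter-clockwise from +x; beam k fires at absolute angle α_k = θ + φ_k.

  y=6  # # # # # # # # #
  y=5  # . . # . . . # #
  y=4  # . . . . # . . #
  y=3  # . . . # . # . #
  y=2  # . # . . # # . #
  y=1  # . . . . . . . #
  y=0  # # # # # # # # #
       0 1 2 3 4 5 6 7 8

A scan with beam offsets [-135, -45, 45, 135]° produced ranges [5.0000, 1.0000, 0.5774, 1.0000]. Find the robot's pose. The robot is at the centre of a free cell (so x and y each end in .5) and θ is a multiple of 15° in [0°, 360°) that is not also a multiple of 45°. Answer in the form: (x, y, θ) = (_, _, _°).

Candidates: 27 free-cell centres × 16 headings = 432 poses. Raycast each; keep the one whose scan matches to 4 dp.
  (5.5, 1.5, 330°): beam 1 = 1.9319 ≠ 5.0000 ✗
  (2.5, 4.5, 210°): beam 1 = 1.5529 ≠ 5.0000 ✗
  (3.5, 3.5, 330°): beam 1 = 2.5882 ≠ 5.0000 ✗
  (2.5, 4.5, 120°): beam 1 = 1.9319 ≠ 5.0000 ✗
  (5.5, 3.5, 105°): beam 1 = 0.5774 ≠ 5.0000 ✗
  …
  (1.5, 3.5, 165°): r_1=5.0000, r_2=1.0000, r_3=0.5774, r_4=1.0000 — all match ✓
Only this pose fits every beam.

(x, y, θ) = (1.5, 3.5, 165°)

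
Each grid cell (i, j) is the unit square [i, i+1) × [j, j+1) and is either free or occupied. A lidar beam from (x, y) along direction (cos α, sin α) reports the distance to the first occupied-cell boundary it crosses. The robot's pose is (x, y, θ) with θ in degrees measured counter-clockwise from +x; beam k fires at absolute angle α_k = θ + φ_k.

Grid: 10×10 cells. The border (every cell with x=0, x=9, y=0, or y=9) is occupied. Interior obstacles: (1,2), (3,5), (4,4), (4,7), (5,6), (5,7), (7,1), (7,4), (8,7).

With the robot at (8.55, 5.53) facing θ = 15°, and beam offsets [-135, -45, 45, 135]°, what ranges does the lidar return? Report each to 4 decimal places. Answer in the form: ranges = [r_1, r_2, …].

beam 1: φ=-135°, α=240°
  cosα=-0.5000 sinα=-0.8660 | (8,5) | tMaxX 1.1000 tMaxY 0.6120 | tΔX 2.0000 tΔY 1.1547
    t=0.6120 [y] (8,4)
    t=1.1000 [x] (7,4) — stop
  → r_1 = 1.1000
beam 2: φ=-45°, α=330°
  cosα=0.8660 sinα=-0.5000 | (8,5) | tMaxX 0.5196 tMaxY 1.0600 | tΔX 1.1547 tΔY 2.0000
    t=0.5196 [x] (9,5) — stop
  → r_2 = 0.5196
beam 3: φ=45°, α=60°
  cosα=0.5000 sinα=0.8660 | (8,5) | tMaxX 0.9000 tMaxY 0.5427 | tΔX 2.0000 tΔY 1.1547
    t=0.5427 [y] (8,6)
    t=0.9000 [x] (9,6) — stop
  → r_3 = 0.9000
beam 4: φ=135°, α=150°
  cosα=-0.8660 sinα=0.5000 | (8,5) | tMaxX 0.6351 tMaxY 0.9400 | tΔX 1.1547 tΔY 2.0000
    t=0.6351 [x] (7,5)
    t=0.9400 [y] (7,6)
    t=1.7898 [x] (6,6)
    t=2.9400 [y] (6,7)
    t=2.9445 [x] (5,7) — stop
  → r_4 = 2.9445

ranges = [1.1000, 0.5196, 0.9000, 2.9445]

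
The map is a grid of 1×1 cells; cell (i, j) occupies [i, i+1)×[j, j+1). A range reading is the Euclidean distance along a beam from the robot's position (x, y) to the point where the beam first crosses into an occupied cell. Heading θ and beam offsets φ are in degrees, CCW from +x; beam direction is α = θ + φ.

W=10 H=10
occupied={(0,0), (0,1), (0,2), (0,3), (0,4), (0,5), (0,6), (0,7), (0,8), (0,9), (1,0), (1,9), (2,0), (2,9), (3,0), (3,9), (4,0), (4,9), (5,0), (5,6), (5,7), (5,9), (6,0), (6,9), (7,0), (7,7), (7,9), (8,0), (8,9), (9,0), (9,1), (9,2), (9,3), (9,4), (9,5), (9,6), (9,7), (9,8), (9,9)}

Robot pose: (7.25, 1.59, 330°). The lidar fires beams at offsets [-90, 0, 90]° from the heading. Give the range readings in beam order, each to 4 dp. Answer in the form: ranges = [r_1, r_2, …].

ranges = [0.6813, 1.1800, 3.5000]

beam 1: φ=-90°, α=240°
  d=(-0.5000,-0.8660)  start (7,1)  tX=0.5000 tY=0.6813  stride 1/|dx|=2.0000 1/|dy|=1.1547
    cross x-line → (6,1), t=0.5000
    cross y-line → (6,0), t=0.6813 (wall)
  → r_1 = 0.6813
beam 2: φ=0°, α=330°
  d=(0.8660,-0.5000)  start (7,1)  tX=0.8660 tY=1.1800  stride 1/|dx|=1.1547 1/|dy|=2.0000
    cross x-line → (8,1), t=0.8660
    cross y-line → (8,0), t=1.1800 (wall)
  → r_2 = 1.1800
beam 3: φ=90°, α=60°
  d=(0.5000,0.8660)  start (7,1)  tX=1.5000 tY=0.4734  stride 1/|dx|=2.0000 1/|dy|=1.1547
    cross y-line → (7,2), t=0.4734
    cross x-line → (8,2), t=1.5000
    cross y-line → (8,3), t=1.6281
    cross y-line → (8,4), t=2.7828
    cross x-line → (9,4), t=3.5000 (wall)
  → r_3 = 3.5000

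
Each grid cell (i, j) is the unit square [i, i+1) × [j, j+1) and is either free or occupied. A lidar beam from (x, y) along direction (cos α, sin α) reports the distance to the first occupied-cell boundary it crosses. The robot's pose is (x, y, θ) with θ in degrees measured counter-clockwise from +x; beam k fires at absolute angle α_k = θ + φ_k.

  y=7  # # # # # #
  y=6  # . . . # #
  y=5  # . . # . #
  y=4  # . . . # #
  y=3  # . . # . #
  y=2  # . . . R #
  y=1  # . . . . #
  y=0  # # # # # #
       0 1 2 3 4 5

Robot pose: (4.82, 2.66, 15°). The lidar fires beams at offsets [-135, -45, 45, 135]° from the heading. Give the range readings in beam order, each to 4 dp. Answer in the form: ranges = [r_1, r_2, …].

beam 1: φ=-135°, α=240°
  d=(-0.5000,-0.8660)  start (4,2)  tX=1.6400 tY=0.7621  stride 1/|dx|=2.0000 1/|dy|=1.1547
    cross y-line → (4,1), t=0.7621
    cross x-line → (3,1), t=1.6400
    cross y-line → (3,0), t=1.9168 (wall)
  → r_1 = 1.9168
beam 2: φ=-45°, α=330°
  d=(0.8660,-0.5000)  start (4,2)  tX=0.2078 tY=1.3200  stride 1/|dx|=1.1547 1/|dy|=2.0000
    cross x-line → (5,2), t=0.2078 (wall)
  → r_2 = 0.2078
beam 3: φ=45°, α=60°
  d=(0.5000,0.8660)  start (4,2)  tX=0.3600 tY=0.3926  stride 1/|dx|=2.0000 1/|dy|=1.1547
    cross x-line → (5,2), t=0.3600 (wall)
  → r_3 = 0.3600
beam 4: φ=135°, α=150°
  d=(-0.8660,0.5000)  start (4,2)  tX=0.9469 tY=0.6800  stride 1/|dx|=1.1547 1/|dy|=2.0000
    cross y-line → (4,3), t=0.6800
    cross x-line → (3,3), t=0.9469 (wall)
  → r_4 = 0.9469

ranges = [1.9168, 0.2078, 0.3600, 0.9469]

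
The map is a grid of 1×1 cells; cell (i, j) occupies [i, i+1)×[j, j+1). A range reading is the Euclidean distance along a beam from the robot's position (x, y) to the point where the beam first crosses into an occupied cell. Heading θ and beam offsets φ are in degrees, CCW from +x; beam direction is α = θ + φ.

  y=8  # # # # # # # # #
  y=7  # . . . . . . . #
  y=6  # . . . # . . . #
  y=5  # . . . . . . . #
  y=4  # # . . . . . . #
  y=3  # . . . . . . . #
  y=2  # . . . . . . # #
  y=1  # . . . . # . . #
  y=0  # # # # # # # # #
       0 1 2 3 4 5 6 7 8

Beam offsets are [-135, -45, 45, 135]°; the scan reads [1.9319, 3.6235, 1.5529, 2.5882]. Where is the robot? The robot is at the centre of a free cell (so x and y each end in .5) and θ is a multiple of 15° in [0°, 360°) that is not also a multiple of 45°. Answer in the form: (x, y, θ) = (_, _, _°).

(x, y, θ) = (6.5, 5.5, 300°)

Candidates: 45 free-cell centres × 16 headings = 720 poses. Raycast each; keep the one whose scan matches to 4 dp.
  (6.5, 3.5, 15°): beam 1 = 1.7321 ≠ 1.9319 ✗
  (3.5, 6.5, 30°): beam 1 = 5.6940 ≠ 1.9319 ✗
  (4.5, 3.5, 210°): beam 1 = 4.6587 ≠ 1.9319 ✗
  (1.5, 7.5, 300°): beam 1 = 0.5176 ≠ 1.9319 ✗
  (1.5, 2.5, 150°): beam 1 = 6.7293 ≠ 1.9319 ✗
  …
  (6.5, 5.5, 300°): r_1=1.9319, r_2=3.6235, r_3=1.5529, r_4=2.5882 — all match ✓
Only this pose fits every beam.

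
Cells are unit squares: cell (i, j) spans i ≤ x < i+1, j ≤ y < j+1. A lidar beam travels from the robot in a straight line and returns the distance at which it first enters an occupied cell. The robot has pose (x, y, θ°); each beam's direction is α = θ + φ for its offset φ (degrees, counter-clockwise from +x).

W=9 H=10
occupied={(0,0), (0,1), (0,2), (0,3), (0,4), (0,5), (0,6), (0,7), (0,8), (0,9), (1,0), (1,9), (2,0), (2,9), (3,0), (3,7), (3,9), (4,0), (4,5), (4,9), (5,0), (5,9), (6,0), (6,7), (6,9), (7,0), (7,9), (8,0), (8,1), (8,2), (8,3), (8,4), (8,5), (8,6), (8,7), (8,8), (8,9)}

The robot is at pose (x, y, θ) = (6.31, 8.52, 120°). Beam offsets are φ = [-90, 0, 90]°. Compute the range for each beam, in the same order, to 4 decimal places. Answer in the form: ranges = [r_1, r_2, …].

beam 1: φ=-90°, α=30°
  direction (0.8660, 0.5000); cell (6,8); t to first gridline: x 0.7967, y 0.9600 (then +1.1547 / +2.0000)
    (7,8) via x @ 0.7967
    (7,9) via y @ 0.9600  # hit
  → r_1 = 0.9600
beam 2: φ=0°, α=120°
  direction (-0.5000, 0.8660); cell (6,8); t to first gridline: x 0.6200, y 0.5543 (then +2.0000 / +1.1547)
    (6,9) via y @ 0.5543  # hit
  → r_2 = 0.5543
beam 3: φ=90°, α=210°
  direction (-0.8660, -0.5000); cell (6,8); t to first gridline: x 0.3580, y 1.0400 (then +1.1547 / +2.0000)
    (5,8) via x @ 0.3580
    (5,7) via y @ 1.0400
    (4,7) via x @ 1.5127
    (3,7) via x @ 2.6674  # hit
  → r_3 = 2.6674

ranges = [0.9600, 0.5543, 2.6674]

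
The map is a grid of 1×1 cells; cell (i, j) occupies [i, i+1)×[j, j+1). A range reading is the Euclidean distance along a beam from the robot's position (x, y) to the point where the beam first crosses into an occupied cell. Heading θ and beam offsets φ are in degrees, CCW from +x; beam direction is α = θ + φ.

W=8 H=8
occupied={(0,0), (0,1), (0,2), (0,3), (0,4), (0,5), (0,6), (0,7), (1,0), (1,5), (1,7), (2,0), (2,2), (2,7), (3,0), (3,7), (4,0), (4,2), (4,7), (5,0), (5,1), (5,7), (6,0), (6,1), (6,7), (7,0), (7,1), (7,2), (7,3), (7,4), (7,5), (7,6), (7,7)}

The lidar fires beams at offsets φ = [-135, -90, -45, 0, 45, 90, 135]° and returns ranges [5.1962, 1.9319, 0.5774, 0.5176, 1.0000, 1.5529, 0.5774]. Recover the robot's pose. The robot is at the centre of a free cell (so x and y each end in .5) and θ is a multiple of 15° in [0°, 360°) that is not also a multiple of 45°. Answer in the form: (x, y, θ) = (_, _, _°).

(x, y, θ) = (1.5, 2.5, 195°)

Enumerate (i+0.5, j+0.5, θ) over the 31 free cells and 16 admissible headings. For each, cast all 7 beams and compare to the given ranges.
  (3.5, 6.5, 165°): beam 1 = 1.0000 ≠ 5.1962 ✗
  (1.5, 4.5, 165°): beam 1 = 5.0000 ≠ 5.1962 ✗
  (1.5, 4.5, 345°): beam 1 = 0.5774 ≠ 5.1962 ✗
  (6.5, 3.5, 60°): beam 1 = 1.5529 ≠ 5.1962 ✗
  …
  (1.5, 2.5, 195°): r_1=5.1962, r_2=1.9319, r_3=0.5774, r_4=0.5176, r_5=1.0000, r_6=1.5529, r_7=0.5774 — all match ✓
No second candidate reproduces the full scan.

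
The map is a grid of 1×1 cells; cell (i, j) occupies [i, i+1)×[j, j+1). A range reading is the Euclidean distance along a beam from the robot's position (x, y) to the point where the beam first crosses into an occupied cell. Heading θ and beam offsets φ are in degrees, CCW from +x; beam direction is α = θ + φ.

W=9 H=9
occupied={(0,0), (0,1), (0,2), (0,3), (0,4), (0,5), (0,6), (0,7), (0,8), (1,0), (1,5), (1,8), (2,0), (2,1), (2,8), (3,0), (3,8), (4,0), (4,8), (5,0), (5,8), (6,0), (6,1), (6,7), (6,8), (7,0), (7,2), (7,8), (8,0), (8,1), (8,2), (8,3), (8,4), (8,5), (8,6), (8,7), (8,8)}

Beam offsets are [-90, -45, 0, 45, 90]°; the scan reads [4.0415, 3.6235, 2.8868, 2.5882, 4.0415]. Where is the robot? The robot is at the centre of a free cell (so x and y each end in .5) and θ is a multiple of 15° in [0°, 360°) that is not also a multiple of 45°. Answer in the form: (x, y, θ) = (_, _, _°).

Enumerate (i+0.5, j+0.5, θ) over the 44 free cells and 16 admissible headings. For each, cast all 5 beams and compare to the given ranges.
  (7.5, 7.5, 150°): beam 1 = 0.5774 ≠ 4.0415 ✗
  (1.5, 7.5, 75°): beam 1 = 6.7293 ≠ 4.0415 ✗
  (6.5, 2.5, 195°): beam 1 = 5.6940 ≠ 4.0415 ✗
  (6.5, 2.5, 330°): beam 1 = 0.5774 ≠ 4.0415 ✗
  …
  (4.5, 5.5, 60°): r_1=4.0415, r_2=3.6235, r_3=2.8868, r_4=2.5882, r_5=4.0415 — all match ✓
Unique over the lattice → pose = (4.5, 5.5, 60°).

(x, y, θ) = (4.5, 5.5, 60°)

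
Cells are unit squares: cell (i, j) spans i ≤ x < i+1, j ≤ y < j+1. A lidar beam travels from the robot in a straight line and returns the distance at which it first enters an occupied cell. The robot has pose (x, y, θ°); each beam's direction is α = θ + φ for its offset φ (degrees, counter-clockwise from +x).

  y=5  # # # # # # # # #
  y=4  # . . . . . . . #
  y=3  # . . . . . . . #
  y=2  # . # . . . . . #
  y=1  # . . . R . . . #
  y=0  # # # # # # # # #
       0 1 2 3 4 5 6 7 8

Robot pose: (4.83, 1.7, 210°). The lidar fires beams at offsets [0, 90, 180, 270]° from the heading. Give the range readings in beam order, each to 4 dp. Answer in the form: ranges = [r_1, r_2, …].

ranges = [1.4000, 0.8083, 3.6604, 3.8105]

beam 1: φ=0°, α=210°
  dir = (cos 210°, sin 210°) = (-0.8660, -0.5000); from cell (4,1)
  next x-line at t=0.9584, next y-line at t=1.4000; Δt_x=1.1547, Δt_y=2.0000
    x: enter (3,1) at t=0.9584
    y: enter (3,0) at t=1.4000 ← occupied
  → r_1 = 1.4000
beam 2: φ=90°, α=300°
  dir = (cos 300°, sin 300°) = (0.5000, -0.8660); from cell (4,1)
  next x-line at t=0.3400, next y-line at t=0.8083; Δt_x=2.0000, Δt_y=1.1547
    x: enter (5,1) at t=0.3400
    y: enter (5,0) at t=0.8083 ← occupied
  → r_2 = 0.8083
beam 3: φ=180°, α=30°
  dir = (cos 30°, sin 30°) = (0.8660, 0.5000); from cell (4,1)
  next x-line at t=0.1963, next y-line at t=0.6000; Δt_x=1.1547, Δt_y=2.0000
    x: enter (5,1) at t=0.1963
    y: enter (5,2) at t=0.6000
    x: enter (6,2) at t=1.3510
    x: enter (7,2) at t=2.5057
    y: enter (7,3) at t=2.6000
    x: enter (8,3) at t=3.6604 ← occupied
  → r_3 = 3.6604
beam 4: φ=270°, α=120°
  dir = (cos 120°, sin 120°) = (-0.5000, 0.8660); from cell (4,1)
  next x-line at t=1.6600, next y-line at t=0.3464; Δt_x=2.0000, Δt_y=1.1547
    y: enter (4,2) at t=0.3464
    y: enter (4,3) at t=1.5011
    x: enter (3,3) at t=1.6600
    y: enter (3,4) at t=2.6558
    x: enter (2,4) at t=3.6600
    y: enter (2,5) at t=3.8105 ← occupied
  → r_4 = 3.8105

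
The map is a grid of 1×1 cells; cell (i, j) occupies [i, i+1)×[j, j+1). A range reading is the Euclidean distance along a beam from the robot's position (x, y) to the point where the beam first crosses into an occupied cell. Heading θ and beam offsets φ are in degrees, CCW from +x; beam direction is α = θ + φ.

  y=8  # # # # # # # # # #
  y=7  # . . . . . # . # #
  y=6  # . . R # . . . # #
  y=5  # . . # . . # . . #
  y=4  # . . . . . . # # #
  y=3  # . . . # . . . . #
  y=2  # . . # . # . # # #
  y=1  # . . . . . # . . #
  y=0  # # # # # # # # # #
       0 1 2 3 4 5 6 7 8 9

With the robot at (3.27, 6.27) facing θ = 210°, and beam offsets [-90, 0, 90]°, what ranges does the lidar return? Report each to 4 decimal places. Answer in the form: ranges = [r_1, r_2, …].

beam 1: φ=-90°, α=120°
  direction (-0.5000, 0.8660); cell (3,6); t to first gridline: x 0.5400, y 0.8429 (then +2.0000 / +1.1547)
    (2,6) via x @ 0.5400
    (2,7) via y @ 0.8429
    (2,8) via y @ 1.9976  # hit
  → r_1 = 1.9976
beam 2: φ=0°, α=210°
  direction (-0.8660, -0.5000); cell (3,6); t to first gridline: x 0.3118, y 0.5400 (then +1.1547 / +2.0000)
    (2,6) via x @ 0.3118
    (2,5) via y @ 0.5400
    (1,5) via x @ 1.4665
    (1,4) via y @ 2.5400
    (0,4) via x @ 2.6212  # hit
  → r_2 = 2.6212
beam 3: φ=90°, α=300°
  direction (0.5000, -0.8660); cell (3,6); t to first gridline: x 1.4600, y 0.3118 (then +2.0000 / +1.1547)
    (3,5) via y @ 0.3118  # hit
  → r_3 = 0.3118

ranges = [1.9976, 2.6212, 0.3118]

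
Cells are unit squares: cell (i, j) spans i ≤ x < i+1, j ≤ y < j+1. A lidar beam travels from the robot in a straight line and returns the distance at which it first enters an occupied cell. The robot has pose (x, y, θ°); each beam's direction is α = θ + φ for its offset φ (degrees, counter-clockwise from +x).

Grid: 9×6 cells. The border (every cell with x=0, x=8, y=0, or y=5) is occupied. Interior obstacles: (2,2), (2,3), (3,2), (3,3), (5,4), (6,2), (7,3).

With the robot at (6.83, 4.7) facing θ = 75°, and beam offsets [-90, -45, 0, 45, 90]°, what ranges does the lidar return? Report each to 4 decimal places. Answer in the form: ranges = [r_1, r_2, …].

beam 1: φ=-90°, α=345°
  cosα=0.9659 sinα=-0.2588 | (6,4) | tMaxX 0.1760 tMaxY 2.7046 | tΔX 1.0353 tΔY 3.8637
    t=0.1760 [x] (7,4)
    t=1.2113 [x] (8,4) — stop
  → r_1 = 1.2113
beam 2: φ=-45°, α=30°
  cosα=0.8660 sinα=0.5000 | (6,4) | tMaxX 0.1963 tMaxY 0.6000 | tΔX 1.1547 tΔY 2.0000
    t=0.1963 [x] (7,4)
    t=0.6000 [y] (7,5) — stop
  → r_2 = 0.6000
beam 3: φ=0°, α=75°
  cosα=0.2588 sinα=0.9659 | (6,4) | tMaxX 0.6568 tMaxY 0.3106 | tΔX 3.8637 tΔY 1.0353
    t=0.3106 [y] (6,5) — stop
  → r_3 = 0.3106
beam 4: φ=45°, α=120°
  cosα=-0.5000 sinα=0.8660 | (6,4) | tMaxX 1.6600 tMaxY 0.3464 | tΔX 2.0000 tΔY 1.1547
    t=0.3464 [y] (6,5) — stop
  → r_4 = 0.3464
beam 5: φ=90°, α=165°
  cosα=-0.9659 sinα=0.2588 | (6,4) | tMaxX 0.8593 tMaxY 1.1591 | tΔX 1.0353 tΔY 3.8637
    t=0.8593 [x] (5,4) — stop
  → r_5 = 0.8593

ranges = [1.2113, 0.6000, 0.3106, 0.3464, 0.8593]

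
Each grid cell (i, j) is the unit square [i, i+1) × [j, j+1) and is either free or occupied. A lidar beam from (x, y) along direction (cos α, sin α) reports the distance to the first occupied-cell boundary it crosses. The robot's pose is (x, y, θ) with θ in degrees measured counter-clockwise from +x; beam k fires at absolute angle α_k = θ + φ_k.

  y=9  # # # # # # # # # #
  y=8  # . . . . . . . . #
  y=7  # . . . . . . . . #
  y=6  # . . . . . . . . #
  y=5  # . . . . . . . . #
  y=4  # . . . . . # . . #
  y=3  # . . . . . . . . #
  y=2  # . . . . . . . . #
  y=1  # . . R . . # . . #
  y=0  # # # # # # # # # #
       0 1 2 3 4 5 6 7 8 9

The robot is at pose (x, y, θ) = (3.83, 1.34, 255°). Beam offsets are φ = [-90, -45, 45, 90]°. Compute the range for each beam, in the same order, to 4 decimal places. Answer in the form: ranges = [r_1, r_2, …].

beam 1: φ=-90°, α=165°
  dir = (cos 165°, sin 165°) = (-0.9659, 0.2588); from cell (3,1)
  next x-line at t=0.8593, next y-line at t=2.5500; Δt_x=1.0353, Δt_y=3.8637
    x: enter (2,1) at t=0.8593
    x: enter (1,1) at t=1.8946
    y: enter (1,2) at t=2.5500
    x: enter (0,2) at t=2.9298 ← occupied
  → r_1 = 2.9298
beam 2: φ=-45°, α=210°
  dir = (cos 210°, sin 210°) = (-0.8660, -0.5000); from cell (3,1)
  next x-line at t=0.9584, next y-line at t=0.6800; Δt_x=1.1547, Δt_y=2.0000
    y: enter (3,0) at t=0.6800 ← occupied
  → r_2 = 0.6800
beam 3: φ=45°, α=300°
  dir = (cos 300°, sin 300°) = (0.5000, -0.8660); from cell (3,1)
  next x-line at t=0.3400, next y-line at t=0.3926; Δt_x=2.0000, Δt_y=1.1547
    x: enter (4,1) at t=0.3400
    y: enter (4,0) at t=0.3926 ← occupied
  → r_3 = 0.3926
beam 4: φ=90°, α=345°
  dir = (cos 345°, sin 345°) = (0.9659, -0.2588); from cell (3,1)
  next x-line at t=0.1760, next y-line at t=1.3137; Δt_x=1.0353, Δt_y=3.8637
    x: enter (4,1) at t=0.1760
    x: enter (5,1) at t=1.2113
    y: enter (5,0) at t=1.3137 ← occupied
  → r_4 = 1.3137

ranges = [2.9298, 0.6800, 0.3926, 1.3137]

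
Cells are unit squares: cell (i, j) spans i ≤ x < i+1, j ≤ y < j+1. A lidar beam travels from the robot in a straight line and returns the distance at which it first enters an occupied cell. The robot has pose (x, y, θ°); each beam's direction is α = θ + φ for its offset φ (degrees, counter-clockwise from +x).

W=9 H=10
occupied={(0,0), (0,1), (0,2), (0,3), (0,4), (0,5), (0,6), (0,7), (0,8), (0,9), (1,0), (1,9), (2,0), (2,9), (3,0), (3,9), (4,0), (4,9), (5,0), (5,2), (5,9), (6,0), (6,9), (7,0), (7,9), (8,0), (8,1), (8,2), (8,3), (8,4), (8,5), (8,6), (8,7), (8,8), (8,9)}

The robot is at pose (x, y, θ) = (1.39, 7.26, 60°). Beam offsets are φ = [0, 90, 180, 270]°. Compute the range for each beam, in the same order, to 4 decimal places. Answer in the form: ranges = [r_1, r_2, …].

ranges = [2.0092, 0.4503, 0.7800, 7.6326]

beam 1: φ=0°, α=60°
  d=(0.5000,0.8660)  start (1,7)  tX=1.2200 tY=0.8545  stride 1/|dx|=2.0000 1/|dy|=1.1547
    cross y-line → (1,8), t=0.8545
    cross x-line → (2,8), t=1.2200
    cross y-line → (2,9), t=2.0092 (wall)
  → r_1 = 2.0092
beam 2: φ=90°, α=150°
  d=(-0.8660,0.5000)  start (1,7)  tX=0.4503 tY=1.4800  stride 1/|dx|=1.1547 1/|dy|=2.0000
    cross x-line → (0,7), t=0.4503 (wall)
  → r_2 = 0.4503
beam 3: φ=180°, α=240°
  d=(-0.5000,-0.8660)  start (1,7)  tX=0.7800 tY=0.3002  stride 1/|dx|=2.0000 1/|dy|=1.1547
    cross y-line → (1,6), t=0.3002
    cross x-line → (0,6), t=0.7800 (wall)
  → r_3 = 0.7800
beam 4: φ=270°, α=330°
  d=(0.8660,-0.5000)  start (1,7)  tX=0.7044 tY=0.5200  stride 1/|dx|=1.1547 1/|dy|=2.0000
    cross y-line → (1,6), t=0.5200
    cross x-line → (2,6), t=0.7044
    cross x-line → (3,6), t=1.8591
    cross y-line → (3,5), t=2.5200
    cross x-line → (4,5), t=3.0138
    cross x-line → (5,5), t=4.1685
    cross y-line → (5,4), t=4.5200
    cross x-line → (6,4), t=5.3232
    cross x-line → (7,4), t=6.4779
    cross y-line → (7,3), t=6.5200
    cross x-line → (8,3), t=7.6326 (wall)
  → r_4 = 7.6326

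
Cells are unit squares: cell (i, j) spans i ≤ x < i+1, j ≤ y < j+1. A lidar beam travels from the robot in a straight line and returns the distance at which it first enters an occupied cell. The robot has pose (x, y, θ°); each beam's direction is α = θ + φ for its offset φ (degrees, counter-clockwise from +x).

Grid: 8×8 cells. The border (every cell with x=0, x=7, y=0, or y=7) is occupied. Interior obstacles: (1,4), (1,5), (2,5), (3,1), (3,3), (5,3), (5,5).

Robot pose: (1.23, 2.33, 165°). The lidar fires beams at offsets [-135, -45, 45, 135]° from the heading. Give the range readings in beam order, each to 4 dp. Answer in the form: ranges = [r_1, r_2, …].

beam 1: φ=-135°, α=30°
  direction (0.8660, 0.5000); cell (1,2); t to first gridline: x 0.8891, y 1.3400 (then +1.1547 / +2.0000)
    (2,2) via x @ 0.8891
    (2,3) via y @ 1.3400
    (3,3) via x @ 2.0438  # hit
  → r_1 = 2.0438
beam 2: φ=-45°, α=120°
  direction (-0.5000, 0.8660); cell (1,2); t to first gridline: x 0.4600, y 0.7736 (then +2.0000 / +1.1547)
    (0,2) via x @ 0.4600  # hit
  → r_2 = 0.4600
beam 3: φ=45°, α=210°
  direction (-0.8660, -0.5000); cell (1,2); t to first gridline: x 0.2656, y 0.6600 (then +1.1547 / +2.0000)
    (0,2) via x @ 0.2656  # hit
  → r_3 = 0.2656
beam 4: φ=135°, α=300°
  direction (0.5000, -0.8660); cell (1,2); t to first gridline: x 1.5400, y 0.3811 (then +2.0000 / +1.1547)
    (1,1) via y @ 0.3811
    (1,0) via y @ 1.5358  # hit
  → r_4 = 1.5358

ranges = [2.0438, 0.4600, 0.2656, 1.5358]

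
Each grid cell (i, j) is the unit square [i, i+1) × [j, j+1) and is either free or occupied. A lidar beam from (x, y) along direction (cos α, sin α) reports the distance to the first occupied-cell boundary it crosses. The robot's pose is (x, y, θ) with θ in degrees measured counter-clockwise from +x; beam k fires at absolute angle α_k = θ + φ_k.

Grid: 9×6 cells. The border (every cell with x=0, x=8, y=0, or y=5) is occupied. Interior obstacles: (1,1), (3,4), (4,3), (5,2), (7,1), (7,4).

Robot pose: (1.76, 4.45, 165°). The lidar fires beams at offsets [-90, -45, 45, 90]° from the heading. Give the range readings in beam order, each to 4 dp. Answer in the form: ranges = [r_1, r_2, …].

beam 1: φ=-90°, α=75°
  cosα=0.2588 sinα=0.9659 | (1,4) | tMaxX 0.9273 tMaxY 0.5694 | tΔX 3.8637 tΔY 1.0353
    t=0.5694 [y] (1,5) — stop
  → r_1 = 0.5694
beam 2: φ=-45°, α=120°
  cosα=-0.5000 sinα=0.8660 | (1,4) | tMaxX 1.5200 tMaxY 0.6351 | tΔX 2.0000 tΔY 1.1547
    t=0.6351 [y] (1,5) — stop
  → r_2 = 0.6351
beam 3: φ=45°, α=210°
  cosα=-0.8660 sinα=-0.5000 | (1,4) | tMaxX 0.8776 tMaxY 0.9000 | tΔX 1.1547 tΔY 2.0000
    t=0.8776 [x] (0,4) — stop
  → r_3 = 0.8776
beam 4: φ=90°, α=255°
  cosα=-0.2588 sinα=-0.9659 | (1,4) | tMaxX 2.9364 tMaxY 0.4659 | tΔX 3.8637 tΔY 1.0353
    t=0.4659 [y] (1,3)
    t=1.5012 [y] (1,2)
    t=2.5364 [y] (1,1) — stop
  → r_4 = 2.5364

ranges = [0.5694, 0.6351, 0.8776, 2.5364]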